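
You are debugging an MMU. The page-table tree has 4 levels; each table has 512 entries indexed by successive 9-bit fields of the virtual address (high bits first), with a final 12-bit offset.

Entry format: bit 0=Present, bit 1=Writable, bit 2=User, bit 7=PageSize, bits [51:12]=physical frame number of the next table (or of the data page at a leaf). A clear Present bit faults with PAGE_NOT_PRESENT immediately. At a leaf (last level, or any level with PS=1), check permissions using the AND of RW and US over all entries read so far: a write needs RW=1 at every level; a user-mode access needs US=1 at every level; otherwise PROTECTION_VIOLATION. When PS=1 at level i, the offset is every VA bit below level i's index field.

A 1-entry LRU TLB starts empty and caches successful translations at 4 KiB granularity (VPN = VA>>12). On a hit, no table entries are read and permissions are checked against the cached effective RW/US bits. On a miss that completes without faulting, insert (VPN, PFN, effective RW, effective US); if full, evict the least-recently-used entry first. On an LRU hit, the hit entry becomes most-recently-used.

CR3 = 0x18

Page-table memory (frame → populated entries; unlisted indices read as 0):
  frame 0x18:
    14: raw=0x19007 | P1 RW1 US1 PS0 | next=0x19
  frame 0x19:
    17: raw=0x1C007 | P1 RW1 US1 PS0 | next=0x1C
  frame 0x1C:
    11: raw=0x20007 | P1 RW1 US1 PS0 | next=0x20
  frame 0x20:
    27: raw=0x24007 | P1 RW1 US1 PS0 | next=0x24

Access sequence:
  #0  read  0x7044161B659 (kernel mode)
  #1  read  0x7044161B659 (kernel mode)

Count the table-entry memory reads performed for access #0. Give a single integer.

Per-access translation:
#0 VA=0x7044161B659 (r,kernel):
  L0 @0x18[14] → 0x19007  P=1,RW=1,US=1,PS=0
  L1 @0x19[17] → 0x1C007  P=1,RW=1,US=1,PS=0
  L2 @0x1C[11] → 0x20007  P=1,RW=1,US=1,PS=0
  L3 @0x20[27] → 0x24007  P=1,RW=1,US=1,PS=0
  ✓ 0x24659  — 4 lookups
#1 VA=0x7044161B659 (r,kernel):
  TLB hit vpn=0x7044161B → PA=0x24659

Entries read for #0: 4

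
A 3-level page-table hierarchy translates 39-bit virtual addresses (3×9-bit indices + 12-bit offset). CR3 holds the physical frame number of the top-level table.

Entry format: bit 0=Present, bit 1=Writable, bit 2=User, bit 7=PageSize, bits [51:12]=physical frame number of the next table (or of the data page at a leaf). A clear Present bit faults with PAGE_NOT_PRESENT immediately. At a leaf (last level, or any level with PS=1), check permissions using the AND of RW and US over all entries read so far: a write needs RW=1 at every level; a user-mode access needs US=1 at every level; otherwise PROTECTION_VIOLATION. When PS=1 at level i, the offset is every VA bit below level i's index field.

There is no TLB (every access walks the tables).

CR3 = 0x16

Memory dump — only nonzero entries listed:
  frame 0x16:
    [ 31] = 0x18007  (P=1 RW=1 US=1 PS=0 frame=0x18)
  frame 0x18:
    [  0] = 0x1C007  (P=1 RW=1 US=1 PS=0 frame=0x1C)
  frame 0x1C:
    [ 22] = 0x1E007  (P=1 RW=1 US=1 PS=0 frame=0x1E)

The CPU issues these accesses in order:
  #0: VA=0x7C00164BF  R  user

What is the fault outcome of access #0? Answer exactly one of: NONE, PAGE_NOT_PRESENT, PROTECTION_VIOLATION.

Trace:
#0 VA=0x7C00164BF (r,user):
  L0: frame=0x16 idx=31 entry=0x18007 [P=1 RW=1 US=1 PS=0]
  L1: frame=0x18 idx=0 entry=0x1C007 [P=1 RW=1 US=1 PS=0]
  L2: frame=0x1C idx=22 entry=0x1E007 [P=1 RW=1 US=1 PS=0]
  ✓ 0x1E4BF  — 3 lookups

Access #0 fault: NONE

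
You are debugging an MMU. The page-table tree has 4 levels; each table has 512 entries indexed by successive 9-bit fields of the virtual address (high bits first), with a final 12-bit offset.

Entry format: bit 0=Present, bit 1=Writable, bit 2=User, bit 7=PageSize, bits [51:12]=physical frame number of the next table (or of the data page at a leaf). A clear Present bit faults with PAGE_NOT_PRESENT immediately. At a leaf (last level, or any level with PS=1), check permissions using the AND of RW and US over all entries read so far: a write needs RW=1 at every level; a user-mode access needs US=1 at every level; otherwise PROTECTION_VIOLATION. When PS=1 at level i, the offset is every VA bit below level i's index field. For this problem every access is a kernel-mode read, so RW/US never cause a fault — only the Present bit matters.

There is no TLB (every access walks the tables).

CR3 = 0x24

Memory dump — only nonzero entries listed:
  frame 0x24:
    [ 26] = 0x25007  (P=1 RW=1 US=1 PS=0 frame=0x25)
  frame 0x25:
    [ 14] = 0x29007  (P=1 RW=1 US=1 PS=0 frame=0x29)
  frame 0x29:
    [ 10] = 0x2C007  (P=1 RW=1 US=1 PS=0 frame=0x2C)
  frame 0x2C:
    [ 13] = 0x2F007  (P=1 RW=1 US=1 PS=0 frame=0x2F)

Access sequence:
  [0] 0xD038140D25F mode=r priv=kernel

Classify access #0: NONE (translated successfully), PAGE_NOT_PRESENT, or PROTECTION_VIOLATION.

Walk each access:
#0 VA=0xD038140D25F (r,kernel):
  [0] read 0x24 idx=26: raw=0x25007 flags P=1 W=1 U=1 S=0
  [1] read 0x25 idx=14: raw=0x29007 flags P=1 W=1 U=1 S=0
  [2] read 0x29 idx=10: raw=0x2C007 flags P=1 W=1 U=1 S=0
  [3] read 0x2C idx=13: raw=0x2F007 flags P=1 W=1 U=1 S=0
  ⇒ phys 0x2F25F  [4 reads]

Access #0 fault: NONE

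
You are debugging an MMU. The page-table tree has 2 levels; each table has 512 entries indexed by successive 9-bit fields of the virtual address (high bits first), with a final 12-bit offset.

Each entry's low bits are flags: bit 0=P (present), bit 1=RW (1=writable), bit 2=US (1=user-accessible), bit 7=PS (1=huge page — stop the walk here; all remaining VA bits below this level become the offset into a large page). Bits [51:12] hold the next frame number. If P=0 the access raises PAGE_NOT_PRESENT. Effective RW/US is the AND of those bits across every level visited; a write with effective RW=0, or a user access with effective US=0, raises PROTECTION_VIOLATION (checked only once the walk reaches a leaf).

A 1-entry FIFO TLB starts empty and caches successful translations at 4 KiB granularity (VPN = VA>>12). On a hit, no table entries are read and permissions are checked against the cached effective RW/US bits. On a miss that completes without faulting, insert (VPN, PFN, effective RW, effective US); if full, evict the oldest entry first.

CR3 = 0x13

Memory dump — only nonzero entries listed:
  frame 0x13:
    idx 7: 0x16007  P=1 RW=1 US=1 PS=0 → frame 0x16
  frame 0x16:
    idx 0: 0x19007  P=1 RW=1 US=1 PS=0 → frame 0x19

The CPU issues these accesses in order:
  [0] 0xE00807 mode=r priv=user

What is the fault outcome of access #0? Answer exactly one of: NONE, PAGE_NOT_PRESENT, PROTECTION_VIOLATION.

Walk each access:
#0 VA=0xE00807 (r,user):
  [0] read 0x13 idx=7: raw=0x16007 flags P=1 W=1 U=1 S=0
  [1] read 0x16 idx=0: raw=0x19007 flags P=1 W=1 U=1 S=0
  → PA=0x19807  (2 entries read)

Access #0 fault: NONE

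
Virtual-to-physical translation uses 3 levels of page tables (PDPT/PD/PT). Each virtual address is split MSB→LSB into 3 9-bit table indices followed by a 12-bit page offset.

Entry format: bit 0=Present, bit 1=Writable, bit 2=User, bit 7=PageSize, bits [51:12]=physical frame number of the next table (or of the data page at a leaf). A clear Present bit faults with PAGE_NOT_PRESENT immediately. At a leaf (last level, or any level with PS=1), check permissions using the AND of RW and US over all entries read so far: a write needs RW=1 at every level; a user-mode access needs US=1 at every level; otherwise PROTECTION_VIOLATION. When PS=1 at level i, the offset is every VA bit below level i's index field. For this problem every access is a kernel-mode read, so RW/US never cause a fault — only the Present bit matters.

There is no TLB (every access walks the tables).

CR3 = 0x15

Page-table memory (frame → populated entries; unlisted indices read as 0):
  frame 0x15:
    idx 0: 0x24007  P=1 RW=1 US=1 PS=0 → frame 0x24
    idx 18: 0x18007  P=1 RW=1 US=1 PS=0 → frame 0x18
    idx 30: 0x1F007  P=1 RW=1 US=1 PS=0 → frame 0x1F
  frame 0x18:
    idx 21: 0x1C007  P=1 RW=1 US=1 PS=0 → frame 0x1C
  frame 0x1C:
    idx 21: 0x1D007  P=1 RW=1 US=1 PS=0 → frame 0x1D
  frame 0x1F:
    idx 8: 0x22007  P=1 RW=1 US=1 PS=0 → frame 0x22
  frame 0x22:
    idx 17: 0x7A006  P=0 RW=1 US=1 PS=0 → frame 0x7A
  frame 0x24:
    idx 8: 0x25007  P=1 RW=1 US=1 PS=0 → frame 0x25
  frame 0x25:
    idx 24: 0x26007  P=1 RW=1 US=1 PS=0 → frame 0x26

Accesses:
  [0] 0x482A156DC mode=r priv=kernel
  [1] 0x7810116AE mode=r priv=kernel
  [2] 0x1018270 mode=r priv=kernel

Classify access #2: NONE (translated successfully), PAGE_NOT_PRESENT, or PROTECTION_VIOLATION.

Walk each access:
#0 VA=0x482A156DC (r,kernel):
  L0: frame=0x15 idx=18 entry=0x18007 [P=1 RW=1 US=1 PS=0]
  L1: frame=0x18 idx=21 entry=0x1C007 [P=1 RW=1 US=1 PS=0]
  L2: frame=0x1C idx=21 entry=0x1D007 [P=1 RW=1 US=1 PS=0]
  ⇒ phys 0x1D6DC  [3 reads]
#1 VA=0x7810116AE (r,kernel):
  L0: frame=0x15 idx=30 entry=0x1F007 [P=1 RW=1 US=1 PS=0]
  L1: frame=0x1F idx=8 entry=0x22007 [P=1 RW=1 US=1 PS=0]
  L2: frame=0x22 idx=17 entry=0x7A006 [P=0 RW=1 US=1 PS=0]
  ✗ PAGE_NOT_PRESENT  [3 reads]
#2 VA=0x1018270 (r,kernel):
  L0: frame=0x15 idx=0 entry=0x24007 [P=1 RW=1 US=1 PS=0]
  L1: frame=0x24 idx=8 entry=0x25007 [P=1 RW=1 US=1 PS=0]
  L2: frame=0x25 idx=24 entry=0x26007 [P=1 RW=1 US=1 PS=0]
  ⇒ phys 0x26270  [3 reads]

Access #2 fault: NONE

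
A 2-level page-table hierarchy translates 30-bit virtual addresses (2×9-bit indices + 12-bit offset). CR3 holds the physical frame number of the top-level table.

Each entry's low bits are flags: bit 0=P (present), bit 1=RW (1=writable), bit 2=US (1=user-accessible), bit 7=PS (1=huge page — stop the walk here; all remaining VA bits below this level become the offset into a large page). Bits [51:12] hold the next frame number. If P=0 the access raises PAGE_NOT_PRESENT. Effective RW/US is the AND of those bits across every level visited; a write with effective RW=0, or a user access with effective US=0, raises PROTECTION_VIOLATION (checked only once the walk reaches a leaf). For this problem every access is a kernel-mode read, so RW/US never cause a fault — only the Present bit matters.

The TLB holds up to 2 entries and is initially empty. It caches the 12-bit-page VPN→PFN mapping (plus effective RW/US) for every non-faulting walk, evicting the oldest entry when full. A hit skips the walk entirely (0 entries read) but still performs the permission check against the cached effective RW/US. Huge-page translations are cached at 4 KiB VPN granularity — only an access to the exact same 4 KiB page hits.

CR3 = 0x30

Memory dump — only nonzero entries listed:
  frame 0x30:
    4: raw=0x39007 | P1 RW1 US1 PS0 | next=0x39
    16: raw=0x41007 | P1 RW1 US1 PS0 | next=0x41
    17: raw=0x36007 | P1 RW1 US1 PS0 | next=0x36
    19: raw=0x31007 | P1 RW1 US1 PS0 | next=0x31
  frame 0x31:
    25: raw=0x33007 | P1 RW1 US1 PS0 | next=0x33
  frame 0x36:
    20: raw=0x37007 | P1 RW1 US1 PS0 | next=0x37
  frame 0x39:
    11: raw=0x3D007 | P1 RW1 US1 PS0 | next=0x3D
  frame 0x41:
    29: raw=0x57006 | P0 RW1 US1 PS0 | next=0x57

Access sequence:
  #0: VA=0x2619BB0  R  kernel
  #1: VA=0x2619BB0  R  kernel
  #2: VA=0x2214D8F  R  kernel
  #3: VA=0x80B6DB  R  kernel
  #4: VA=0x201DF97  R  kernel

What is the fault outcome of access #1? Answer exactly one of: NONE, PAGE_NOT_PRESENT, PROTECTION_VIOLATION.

Walk each access:
#0 VA=0x2619BB0 (r,kernel):
  [0] read 0x30 idx=19: raw=0x31007 flags P=1 W=1 U=1 S=0
  [1] read 0x31 idx=25: raw=0x33007 flags P=1 W=1 U=1 S=0
  → PA=0x33BB0  (2 entries read)
#1 VA=0x2619BB0 (r,kernel):
  TLB hit vpn=0x2619 → PA=0x33BB0
#2 VA=0x2214D8F (r,kernel):
  [0] read 0x30 idx=17: raw=0x36007 flags P=1 W=1 U=1 S=0
  [1] read 0x36 idx=20: raw=0x37007 flags P=1 W=1 U=1 S=0
  → PA=0x37D8F  (2 entries read)
#3 VA=0x80B6DB (r,kernel):
  [0] read 0x30 idx=4: raw=0x39007 flags P=1 W=1 U=1 S=0
  [1] read 0x39 idx=11: raw=0x3D007 flags P=1 W=1 U=1 S=0
  → PA=0x3D6DB  (2 entries read)
#4 VA=0x201DF97 (r,kernel):
  [0] read 0x30 idx=16: raw=0x41007 flags P=1 W=1 U=1 S=0
  [1] read 0x41 idx=29: raw=0x57006 flags P=0 W=1 U=1 S=0
  ⇒ fault: PAGE_NOT_PRESENT  — 2 lookups

Access #1 fault: NONE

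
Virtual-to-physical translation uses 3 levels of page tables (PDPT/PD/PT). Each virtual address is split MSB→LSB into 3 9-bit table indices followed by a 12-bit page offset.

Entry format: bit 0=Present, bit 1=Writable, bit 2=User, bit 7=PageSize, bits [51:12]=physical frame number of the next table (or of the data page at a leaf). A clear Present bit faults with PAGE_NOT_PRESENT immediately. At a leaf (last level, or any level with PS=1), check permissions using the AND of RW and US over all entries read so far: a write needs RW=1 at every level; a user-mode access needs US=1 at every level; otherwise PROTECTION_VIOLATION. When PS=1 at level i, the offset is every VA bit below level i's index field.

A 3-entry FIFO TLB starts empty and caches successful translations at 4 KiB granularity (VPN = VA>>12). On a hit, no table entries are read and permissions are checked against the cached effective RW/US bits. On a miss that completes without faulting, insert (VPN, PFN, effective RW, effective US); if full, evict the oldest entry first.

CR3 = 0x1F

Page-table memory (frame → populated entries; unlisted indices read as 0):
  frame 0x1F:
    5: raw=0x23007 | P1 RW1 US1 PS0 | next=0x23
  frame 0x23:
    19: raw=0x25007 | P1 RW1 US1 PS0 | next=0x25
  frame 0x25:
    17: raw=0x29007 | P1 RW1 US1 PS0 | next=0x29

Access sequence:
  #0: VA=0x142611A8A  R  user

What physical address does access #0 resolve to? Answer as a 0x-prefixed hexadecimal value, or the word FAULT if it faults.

Per-access translation:
#0 VA=0x142611A8A (r,user):
  L0: frame=0x1F idx=5 entry=0x23007 [P=1 RW=1 US=1 PS=0]
  L1: frame=0x23 idx=19 entry=0x25007 [P=1 RW=1 US=1 PS=0]
  L2: frame=0x25 idx=17 entry=0x29007 [P=1 RW=1 US=1 PS=0]
  → PA=0x29A8A  (3 entries read)

Access #0 PA: 0x29A8A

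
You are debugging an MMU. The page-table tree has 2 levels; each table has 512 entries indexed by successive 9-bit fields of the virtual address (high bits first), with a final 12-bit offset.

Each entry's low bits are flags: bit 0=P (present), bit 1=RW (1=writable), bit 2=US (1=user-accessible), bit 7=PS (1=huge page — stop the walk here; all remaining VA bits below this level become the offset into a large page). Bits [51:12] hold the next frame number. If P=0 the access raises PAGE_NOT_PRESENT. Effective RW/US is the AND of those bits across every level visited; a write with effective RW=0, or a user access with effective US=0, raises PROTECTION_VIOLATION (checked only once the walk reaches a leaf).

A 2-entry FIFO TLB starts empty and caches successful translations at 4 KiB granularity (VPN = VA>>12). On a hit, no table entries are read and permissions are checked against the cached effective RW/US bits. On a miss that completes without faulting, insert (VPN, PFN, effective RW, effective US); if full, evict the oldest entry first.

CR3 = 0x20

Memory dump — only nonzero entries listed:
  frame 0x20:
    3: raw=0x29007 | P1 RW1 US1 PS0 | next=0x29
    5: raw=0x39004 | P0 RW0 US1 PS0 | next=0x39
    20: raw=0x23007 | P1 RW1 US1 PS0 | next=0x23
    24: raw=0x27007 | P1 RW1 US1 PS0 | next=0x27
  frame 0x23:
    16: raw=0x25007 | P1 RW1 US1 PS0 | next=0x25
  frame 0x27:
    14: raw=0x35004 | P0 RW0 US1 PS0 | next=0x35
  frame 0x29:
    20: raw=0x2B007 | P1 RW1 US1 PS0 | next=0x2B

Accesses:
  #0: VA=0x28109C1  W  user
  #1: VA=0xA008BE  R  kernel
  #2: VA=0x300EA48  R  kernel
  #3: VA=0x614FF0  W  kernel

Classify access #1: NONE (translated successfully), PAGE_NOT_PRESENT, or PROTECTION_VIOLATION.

Walk each access:
#0 VA=0x28109C1 (w,user):
  L0: frame=0x20 idx=20 entry=0x23007 [P=1 RW=1 US=1 PS=0]
  L1: frame=0x23 idx=16 entry=0x25007 [P=1 RW=1 US=1 PS=0]
  → PA=0x259C1  (2 entries read)
#1 VA=0xA008BE (r,kernel):
  L0: frame=0x20 idx=5 entry=0x39004 [P=0 RW=0 US=1 PS=0]
  ✗ PAGE_NOT_PRESENT  [1 reads]
#2 VA=0x300EA48 (r,kernel):
  L0: frame=0x20 idx=24 entry=0x27007 [P=1 RW=1 US=1 PS=0]
  L1: frame=0x27 idx=14 entry=0x35004 [P=0 RW=0 US=1 PS=0]
  ✗ PAGE_NOT_PRESENT  [2 reads]
#3 VA=0x614FF0 (w,kernel):
  L0: frame=0x20 idx=3 entry=0x29007 [P=1 RW=1 US=1 PS=0]
  L1: frame=0x29 idx=20 entry=0x2B007 [P=1 RW=1 US=1 PS=0]
  → PA=0x2BFF0  (2 entries read)

Access #1 fault: PAGE_NOT_PRESENT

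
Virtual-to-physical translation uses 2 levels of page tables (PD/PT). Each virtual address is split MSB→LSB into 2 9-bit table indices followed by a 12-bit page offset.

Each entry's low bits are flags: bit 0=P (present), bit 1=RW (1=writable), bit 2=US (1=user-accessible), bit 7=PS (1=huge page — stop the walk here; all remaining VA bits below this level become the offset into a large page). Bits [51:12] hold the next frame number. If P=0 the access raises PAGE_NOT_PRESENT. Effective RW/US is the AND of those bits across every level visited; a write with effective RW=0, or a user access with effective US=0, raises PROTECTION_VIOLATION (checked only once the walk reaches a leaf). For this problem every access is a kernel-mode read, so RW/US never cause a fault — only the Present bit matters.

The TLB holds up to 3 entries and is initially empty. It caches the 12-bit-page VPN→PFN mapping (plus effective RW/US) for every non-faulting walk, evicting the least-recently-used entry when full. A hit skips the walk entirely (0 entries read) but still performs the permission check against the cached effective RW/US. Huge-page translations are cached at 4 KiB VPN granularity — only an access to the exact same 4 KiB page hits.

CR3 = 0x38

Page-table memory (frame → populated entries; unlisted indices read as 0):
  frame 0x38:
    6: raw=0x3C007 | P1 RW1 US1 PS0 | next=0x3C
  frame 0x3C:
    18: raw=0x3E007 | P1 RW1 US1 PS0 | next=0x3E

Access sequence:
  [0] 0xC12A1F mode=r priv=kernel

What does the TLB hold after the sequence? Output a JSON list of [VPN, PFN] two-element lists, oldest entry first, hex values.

Walk each access:
#0 VA=0xC12A1F (r,kernel):
  L0: frame=0x38 idx=6 entry=0x3C007 [P=1 RW=1 US=1 PS=0]
  L1: frame=0x3C idx=18 entry=0x3E007 [P=1 RW=1 US=1 PS=0]
  → PA=0x3EA1F  (2 entries read)

TLB: [["0xC12", "0x3E"]]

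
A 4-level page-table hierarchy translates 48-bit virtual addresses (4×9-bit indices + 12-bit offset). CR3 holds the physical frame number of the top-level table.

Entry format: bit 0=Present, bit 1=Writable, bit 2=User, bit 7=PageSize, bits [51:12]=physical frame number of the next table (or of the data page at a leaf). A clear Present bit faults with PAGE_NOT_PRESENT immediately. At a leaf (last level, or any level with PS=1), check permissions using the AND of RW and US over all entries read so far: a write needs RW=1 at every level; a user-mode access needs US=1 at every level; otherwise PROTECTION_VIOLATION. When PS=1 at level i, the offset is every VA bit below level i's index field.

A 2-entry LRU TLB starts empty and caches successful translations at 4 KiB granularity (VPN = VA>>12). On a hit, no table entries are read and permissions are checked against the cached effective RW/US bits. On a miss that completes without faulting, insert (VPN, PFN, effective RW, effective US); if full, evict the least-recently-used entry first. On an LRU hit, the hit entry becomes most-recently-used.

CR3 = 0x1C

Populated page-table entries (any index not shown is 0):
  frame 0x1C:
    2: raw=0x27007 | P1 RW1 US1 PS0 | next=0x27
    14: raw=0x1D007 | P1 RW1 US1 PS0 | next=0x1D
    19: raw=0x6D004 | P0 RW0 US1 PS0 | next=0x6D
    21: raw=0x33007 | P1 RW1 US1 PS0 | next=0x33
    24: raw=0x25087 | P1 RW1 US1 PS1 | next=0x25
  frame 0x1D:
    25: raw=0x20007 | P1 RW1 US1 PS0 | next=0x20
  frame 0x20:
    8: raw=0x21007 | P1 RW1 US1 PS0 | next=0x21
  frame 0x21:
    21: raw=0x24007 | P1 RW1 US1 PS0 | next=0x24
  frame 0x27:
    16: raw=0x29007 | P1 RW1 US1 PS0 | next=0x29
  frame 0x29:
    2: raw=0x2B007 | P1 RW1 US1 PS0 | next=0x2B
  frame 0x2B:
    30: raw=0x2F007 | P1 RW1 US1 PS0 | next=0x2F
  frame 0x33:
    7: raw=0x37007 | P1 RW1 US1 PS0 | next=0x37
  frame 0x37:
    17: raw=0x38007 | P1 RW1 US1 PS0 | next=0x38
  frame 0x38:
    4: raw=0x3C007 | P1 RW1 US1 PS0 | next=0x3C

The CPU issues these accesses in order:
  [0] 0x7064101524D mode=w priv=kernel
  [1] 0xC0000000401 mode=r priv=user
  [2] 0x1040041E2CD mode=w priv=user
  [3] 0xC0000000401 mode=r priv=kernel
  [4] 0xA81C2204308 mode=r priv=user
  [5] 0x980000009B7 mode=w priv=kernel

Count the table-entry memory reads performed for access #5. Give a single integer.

Per-access translation:
#0 VA=0x7064101524D (w,kernel):
  [0] read 0x1C idx=14: raw=0x1D007 flags P=1 W=1 U=1 S=0
  [1] read 0x1D idx=25: raw=0x20007 flags P=1 W=1 U=1 S=0
  [2] read 0x20 idx=8: raw=0x21007 flags P=1 W=1 U=1 S=0
  [3] read 0x21 idx=21: raw=0x24007 flags P=1 W=1 U=1 S=0
  ⇒ phys 0x2424D  [4 reads]
#1 VA=0xC0000000401 (r,user):
  [0] read 0x1C idx=24: raw=0x25087 flags P=1 W=1 U=1 S=1
  ⇒ phys 0x25401 (huge @L0)  [1 reads]
#2 VA=0x1040041E2CD (w,user):
  [0] read 0x1C idx=2: raw=0x27007 flags P=1 W=1 U=1 S=0
  [1] read 0x27 idx=16: raw=0x29007 flags P=1 W=1 U=1 S=0
  [2] read 0x29 idx=2: raw=0x2B007 flags P=1 W=1 U=1 S=0
  [3] read 0x2B idx=30: raw=0x2F007 flags P=1 W=1 U=1 S=0
  ⇒ phys 0x2F2CD  [4 reads]
#3 VA=0xC0000000401 (r,kernel):
  TLB hit vpn=0xC0000000 → PA=0x25401
#4 VA=0xA81C2204308 (r,user):
  [0] read 0x1C idx=21: raw=0x33007 flags P=1 W=1 U=1 S=0
  [1] read 0x33 idx=7: raw=0x37007 flags P=1 W=1 U=1 S=0
  [2] read 0x37 idx=17: raw=0x38007 flags P=1 W=1 U=1 S=0
  [3] read 0x38 idx=4: raw=0x3C007 flags P=1 W=1 U=1 S=0
  ⇒ phys 0x3C308  [4 reads]
#5 VA=0x980000009B7 (w,kernel):
  [0] read 0x1C idx=19: raw=0x6D004 flags P=0 W=0 U=1 S=0
  → PAGE_NOT_PRESENT  (1 entries read)

Entries read for #5: 1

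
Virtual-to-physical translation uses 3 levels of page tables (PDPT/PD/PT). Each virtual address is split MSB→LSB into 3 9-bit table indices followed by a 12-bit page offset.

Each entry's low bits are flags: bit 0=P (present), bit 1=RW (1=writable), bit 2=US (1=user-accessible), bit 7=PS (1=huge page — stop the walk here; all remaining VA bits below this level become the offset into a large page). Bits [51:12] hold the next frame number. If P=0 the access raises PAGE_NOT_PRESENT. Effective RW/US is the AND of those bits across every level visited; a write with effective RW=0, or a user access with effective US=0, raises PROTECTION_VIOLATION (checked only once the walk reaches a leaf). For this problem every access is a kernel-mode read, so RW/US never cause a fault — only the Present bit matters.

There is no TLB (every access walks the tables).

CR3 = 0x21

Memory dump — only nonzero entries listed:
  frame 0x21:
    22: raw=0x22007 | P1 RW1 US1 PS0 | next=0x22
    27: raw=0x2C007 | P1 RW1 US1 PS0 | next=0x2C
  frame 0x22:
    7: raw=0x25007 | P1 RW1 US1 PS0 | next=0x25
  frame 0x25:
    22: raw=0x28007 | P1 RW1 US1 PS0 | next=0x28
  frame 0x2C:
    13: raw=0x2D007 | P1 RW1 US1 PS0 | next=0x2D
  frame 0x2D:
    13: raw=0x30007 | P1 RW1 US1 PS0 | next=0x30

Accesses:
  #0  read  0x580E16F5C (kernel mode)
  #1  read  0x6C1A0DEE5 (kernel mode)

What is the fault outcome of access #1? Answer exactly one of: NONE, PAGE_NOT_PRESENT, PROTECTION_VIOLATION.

Trace:
#0 VA=0x580E16F5C (r,kernel):
  L0: frame=0x21 idx=22 entry=0x22007 [P=1 RW=1 US=1 PS=0]
  L1: frame=0x22 idx=7 entry=0x25007 [P=1 RW=1 US=1 PS=0]
  L2: frame=0x25 idx=22 entry=0x28007 [P=1 RW=1 US=1 PS=0]
  ✓ 0x28F5C  — 3 lookups
#1 VA=0x6C1A0DEE5 (r,kernel):
  L0: frame=0x21 idx=27 entry=0x2C007 [P=1 RW=1 US=1 PS=0]
  L1: frame=0x2C idx=13 entry=0x2D007 [P=1 RW=1 US=1 PS=0]
  L2: frame=0x2D idx=13 entry=0x30007 [P=1 RW=1 US=1 PS=0]
  ✓ 0x30EE5  — 3 lookups

Access #1 fault: NONE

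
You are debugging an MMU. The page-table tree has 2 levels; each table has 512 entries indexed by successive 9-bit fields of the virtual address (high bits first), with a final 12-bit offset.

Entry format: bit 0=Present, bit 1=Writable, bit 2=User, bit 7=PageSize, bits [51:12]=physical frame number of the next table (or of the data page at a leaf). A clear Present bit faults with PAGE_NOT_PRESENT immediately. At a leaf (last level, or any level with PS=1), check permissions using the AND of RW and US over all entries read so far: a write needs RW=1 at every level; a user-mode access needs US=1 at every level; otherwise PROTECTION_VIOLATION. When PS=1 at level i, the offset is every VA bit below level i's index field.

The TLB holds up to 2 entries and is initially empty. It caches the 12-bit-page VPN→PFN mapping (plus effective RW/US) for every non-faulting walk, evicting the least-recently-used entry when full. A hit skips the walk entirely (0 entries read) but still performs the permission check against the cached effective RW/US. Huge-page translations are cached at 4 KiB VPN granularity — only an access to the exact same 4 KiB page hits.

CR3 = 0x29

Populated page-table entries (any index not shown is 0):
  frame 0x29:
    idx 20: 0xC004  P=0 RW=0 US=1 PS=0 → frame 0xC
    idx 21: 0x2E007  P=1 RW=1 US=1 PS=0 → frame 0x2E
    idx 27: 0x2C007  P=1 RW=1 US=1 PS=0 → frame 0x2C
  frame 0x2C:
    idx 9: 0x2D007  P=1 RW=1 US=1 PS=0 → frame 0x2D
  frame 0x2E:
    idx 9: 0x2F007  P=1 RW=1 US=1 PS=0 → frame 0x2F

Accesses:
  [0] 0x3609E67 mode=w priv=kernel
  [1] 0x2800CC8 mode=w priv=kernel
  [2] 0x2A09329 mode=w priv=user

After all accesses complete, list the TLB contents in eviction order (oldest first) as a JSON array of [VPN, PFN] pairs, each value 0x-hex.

Walk each access:
#0 VA=0x3609E67 (w,kernel):
  [0] read 0x29 idx=27: raw=0x2C007 flags P=1 W=1 U=1 S=0
  [1] read 0x2C idx=9: raw=0x2D007 flags P=1 W=1 U=1 S=0
  ⇒ phys 0x2DE67  [2 reads]
#1 VA=0x2800CC8 (w,kernel):
  [0] read 0x29 idx=20: raw=0xC004 flags P=0 W=0 U=1 S=0
  ⇒ fault: PAGE_NOT_PRESENT  — 1 lookups
#2 VA=0x2A09329 (w,user):
  [0] read 0x29 idx=21: raw=0x2E007 flags P=1 W=1 U=1 S=0
  [1] read 0x2E idx=9: raw=0x2F007 flags P=1 W=1 U=1 S=0
  ⇒ phys 0x2F329  [2 reads]

TLB: [["0x3609", "0x2D"], ["0x2A09", "0x2F"]]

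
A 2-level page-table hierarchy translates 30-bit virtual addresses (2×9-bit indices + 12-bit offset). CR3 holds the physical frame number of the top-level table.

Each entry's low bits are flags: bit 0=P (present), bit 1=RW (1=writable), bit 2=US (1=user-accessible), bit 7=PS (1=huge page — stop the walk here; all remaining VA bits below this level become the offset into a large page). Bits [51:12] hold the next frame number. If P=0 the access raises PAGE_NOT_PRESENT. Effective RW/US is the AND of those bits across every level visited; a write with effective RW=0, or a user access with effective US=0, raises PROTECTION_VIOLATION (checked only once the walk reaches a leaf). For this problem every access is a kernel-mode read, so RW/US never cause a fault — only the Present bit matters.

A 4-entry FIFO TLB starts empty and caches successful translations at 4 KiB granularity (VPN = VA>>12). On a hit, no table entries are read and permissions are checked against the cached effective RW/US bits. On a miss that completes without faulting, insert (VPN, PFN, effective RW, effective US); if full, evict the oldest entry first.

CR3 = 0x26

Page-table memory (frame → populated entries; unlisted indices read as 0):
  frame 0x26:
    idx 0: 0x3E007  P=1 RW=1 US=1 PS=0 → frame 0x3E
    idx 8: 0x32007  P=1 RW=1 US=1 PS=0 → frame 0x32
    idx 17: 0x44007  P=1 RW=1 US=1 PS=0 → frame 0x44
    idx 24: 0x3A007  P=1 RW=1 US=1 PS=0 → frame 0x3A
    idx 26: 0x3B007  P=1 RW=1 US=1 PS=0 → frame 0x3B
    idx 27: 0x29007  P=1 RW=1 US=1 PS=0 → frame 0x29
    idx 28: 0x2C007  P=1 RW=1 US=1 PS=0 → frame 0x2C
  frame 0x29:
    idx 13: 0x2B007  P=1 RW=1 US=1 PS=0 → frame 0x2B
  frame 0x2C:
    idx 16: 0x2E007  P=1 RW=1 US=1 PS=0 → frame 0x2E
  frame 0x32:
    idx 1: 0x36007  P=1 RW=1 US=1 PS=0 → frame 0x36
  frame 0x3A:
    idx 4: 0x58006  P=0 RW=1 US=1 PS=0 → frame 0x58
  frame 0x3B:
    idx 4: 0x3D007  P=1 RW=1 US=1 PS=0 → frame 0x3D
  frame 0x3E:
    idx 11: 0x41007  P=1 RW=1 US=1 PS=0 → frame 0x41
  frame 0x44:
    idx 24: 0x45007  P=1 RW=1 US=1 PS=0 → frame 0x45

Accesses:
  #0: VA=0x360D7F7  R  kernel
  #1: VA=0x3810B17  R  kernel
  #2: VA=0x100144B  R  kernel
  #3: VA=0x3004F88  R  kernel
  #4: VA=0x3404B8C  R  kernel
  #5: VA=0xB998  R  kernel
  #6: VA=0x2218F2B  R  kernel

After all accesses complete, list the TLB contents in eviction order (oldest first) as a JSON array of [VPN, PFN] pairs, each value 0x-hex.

Trace:
#0 VA=0x360D7F7 (r,kernel):
  [0] read 0x26 idx=27: raw=0x29007 flags P=1 W=1 U=1 S=0
  [1] read 0x29 idx=13: raw=0x2B007 flags P=1 W=1 U=1 S=0
  ✓ 0x2B7F7  — 2 lookups
#1 VA=0x3810B17 (r,kernel):
  [0] read 0x26 idx=28: raw=0x2C007 flags P=1 W=1 U=1 S=0
  [1] read 0x2C idx=16: raw=0x2E007 flags P=1 W=1 U=1 S=0
  ✓ 0x2EB17  — 2 lookups
#2 VA=0x100144B (r,kernel):
  [0] read 0x26 idx=8: raw=0x32007 flags P=1 W=1 U=1 S=0
  [1] read 0x32 idx=1: raw=0x36007 flags P=1 W=1 U=1 S=0
  ✓ 0x3644B  — 2 lookups
#3 VA=0x3004F88 (r,kernel):
  [0] read 0x26 idx=24: raw=0x3A007 flags P=1 W=1 U=1 S=0
  [1] read 0x3A idx=4: raw=0x58006 flags P=0 W=1 U=1 S=0
  ✗ PAGE_NOT_PRESENT  [2 reads]
#4 VA=0x3404B8C (r,kernel):
  [0] read 0x26 idx=26: raw=0x3B007 flags P=1 W=1 U=1 S=0
  [1] read 0x3B idx=4: raw=0x3D007 flags P=1 W=1 U=1 S=0
  ✓ 0x3DB8C  — 2 lookups
#5 VA=0xB998 (r,kernel):
  [0] read 0x26 idx=0: raw=0x3E007 flags P=1 W=1 U=1 S=0
  [1] read 0x3E idx=11: raw=0x41007 flags P=1 W=1 U=1 S=0
  ✓ 0x41998  — 2 lookups
#6 VA=0x2218F2B (r,kernel):
  [0] read 0x26 idx=17: raw=0x44007 flags P=1 W=1 U=1 S=0
  [1] read 0x44 idx=24: raw=0x45007 flags P=1 W=1 U=1 S=0
  ✓ 0x45F2B  — 2 lookups

TLB: [["0x1001", "0x36"], ["0x3404", "0x3D"], ["0xB", "0x41"], ["0x2218", "0x45"]]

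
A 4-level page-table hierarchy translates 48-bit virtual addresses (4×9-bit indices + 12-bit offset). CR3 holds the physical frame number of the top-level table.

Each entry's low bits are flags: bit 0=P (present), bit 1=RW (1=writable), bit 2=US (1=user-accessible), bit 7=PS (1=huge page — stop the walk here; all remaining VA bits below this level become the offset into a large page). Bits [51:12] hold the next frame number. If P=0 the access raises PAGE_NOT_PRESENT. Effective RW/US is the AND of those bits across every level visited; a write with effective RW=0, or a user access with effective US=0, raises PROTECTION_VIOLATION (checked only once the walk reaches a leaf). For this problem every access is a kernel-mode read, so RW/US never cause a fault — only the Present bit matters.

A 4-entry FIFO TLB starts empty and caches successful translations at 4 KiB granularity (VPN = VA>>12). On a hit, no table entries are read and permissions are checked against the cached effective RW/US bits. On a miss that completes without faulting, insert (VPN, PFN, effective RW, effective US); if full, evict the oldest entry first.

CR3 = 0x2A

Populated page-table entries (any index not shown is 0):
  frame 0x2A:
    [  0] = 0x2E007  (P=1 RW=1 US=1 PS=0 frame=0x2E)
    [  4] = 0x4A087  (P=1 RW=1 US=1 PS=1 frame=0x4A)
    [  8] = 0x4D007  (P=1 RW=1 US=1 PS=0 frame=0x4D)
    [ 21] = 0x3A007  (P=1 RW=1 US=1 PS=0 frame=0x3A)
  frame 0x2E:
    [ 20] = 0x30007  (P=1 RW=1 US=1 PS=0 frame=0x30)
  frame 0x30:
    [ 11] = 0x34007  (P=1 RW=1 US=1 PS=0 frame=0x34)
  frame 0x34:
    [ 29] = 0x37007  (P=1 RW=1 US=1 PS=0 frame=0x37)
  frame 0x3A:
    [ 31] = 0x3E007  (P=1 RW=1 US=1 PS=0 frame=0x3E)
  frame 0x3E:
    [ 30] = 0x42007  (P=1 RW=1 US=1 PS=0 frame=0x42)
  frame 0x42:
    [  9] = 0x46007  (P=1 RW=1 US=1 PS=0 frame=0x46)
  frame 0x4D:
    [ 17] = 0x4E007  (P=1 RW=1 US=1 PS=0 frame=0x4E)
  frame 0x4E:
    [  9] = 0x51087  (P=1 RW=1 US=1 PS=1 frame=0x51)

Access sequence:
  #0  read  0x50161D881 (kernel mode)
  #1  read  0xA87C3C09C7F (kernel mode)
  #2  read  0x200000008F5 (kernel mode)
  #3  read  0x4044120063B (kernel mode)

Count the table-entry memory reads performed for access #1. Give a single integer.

Walk each access:
#0 VA=0x50161D881 (r,kernel):
  lvl0: tbl 0x2A, slot 0 ⇒ 0x2E007 (P1/RW1/US1/PS0)
  lvl1: tbl 0x2E, slot 20 ⇒ 0x30007 (P1/RW1/US1/PS0)
  lvl2: tbl 0x30, slot 11 ⇒ 0x34007 (P1/RW1/US1/PS0)
  lvl3: tbl 0x34, slot 29 ⇒ 0x37007 (P1/RW1/US1/PS0)
  ⇒ phys 0x37881  [4 reads]
#1 VA=0xA87C3C09C7F (r,kernel):
  lvl0: tbl 0x2A, slot 21 ⇒ 0x3A007 (P1/RW1/US1/PS0)
  lvl1: tbl 0x3A, slot 31 ⇒ 0x3E007 (P1/RW1/US1/PS0)
  lvl2: tbl 0x3E, slot 30 ⇒ 0x42007 (P1/RW1/US1/PS0)
  lvl3: tbl 0x42, slot 9 ⇒ 0x46007 (P1/RW1/US1/PS0)
  ⇒ phys 0x46C7F  [4 reads]
#2 VA=0x200000008F5 (r,kernel):
  lvl0: tbl 0x2A, slot 4 ⇒ 0x4A087 (P1/RW1/US1/PS1)
  ⇒ phys 0x4A8F5 (huge @L0)  [1 reads]
#3 VA=0x4044120063B (r,kernel):
  lvl0: tbl 0x2A, slot 8 ⇒ 0x4D007 (P1/RW1/US1/PS0)
  lvl1: tbl 0x4D, slot 17 ⇒ 0x4E007 (P1/RW1/US1/PS0)
  lvl2: tbl 0x4E, slot 9 ⇒ 0x51087 (P1/RW1/US1/PS1)
  ⇒ phys 0x5163B (huge @L2)  [3 reads]

Entries read for #1: 4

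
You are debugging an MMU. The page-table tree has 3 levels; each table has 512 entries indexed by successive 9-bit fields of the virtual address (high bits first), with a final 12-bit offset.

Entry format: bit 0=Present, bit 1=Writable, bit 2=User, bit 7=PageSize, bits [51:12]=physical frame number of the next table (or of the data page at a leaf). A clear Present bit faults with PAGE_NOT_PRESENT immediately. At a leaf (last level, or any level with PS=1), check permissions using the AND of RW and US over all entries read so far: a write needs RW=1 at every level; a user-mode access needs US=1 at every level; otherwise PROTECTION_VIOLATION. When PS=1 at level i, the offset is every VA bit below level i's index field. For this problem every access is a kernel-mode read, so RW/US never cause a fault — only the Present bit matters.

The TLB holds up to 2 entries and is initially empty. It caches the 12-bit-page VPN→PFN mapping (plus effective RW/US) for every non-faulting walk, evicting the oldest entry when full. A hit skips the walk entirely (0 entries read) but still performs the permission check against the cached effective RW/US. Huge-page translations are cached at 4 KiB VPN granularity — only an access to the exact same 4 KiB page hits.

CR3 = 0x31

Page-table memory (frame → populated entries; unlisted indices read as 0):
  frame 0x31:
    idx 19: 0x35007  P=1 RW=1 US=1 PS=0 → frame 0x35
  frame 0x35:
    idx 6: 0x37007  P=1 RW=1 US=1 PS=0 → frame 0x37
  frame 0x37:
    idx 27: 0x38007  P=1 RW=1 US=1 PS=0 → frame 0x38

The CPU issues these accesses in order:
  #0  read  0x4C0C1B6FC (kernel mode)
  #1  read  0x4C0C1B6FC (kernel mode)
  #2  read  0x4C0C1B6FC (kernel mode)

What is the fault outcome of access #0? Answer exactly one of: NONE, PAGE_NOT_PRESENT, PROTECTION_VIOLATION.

Per-access translation:
#0 VA=0x4C0C1B6FC (r,kernel):
  lvl0: tbl 0x31, slot 19 ⇒ 0x35007 (P1/RW1/US1/PS0)
  lvl1: tbl 0x35, slot 6 ⇒ 0x37007 (P1/RW1/US1/PS0)
  lvl2: tbl 0x37, slot 27 ⇒ 0x38007 (P1/RW1/US1/PS0)
  ⇒ phys 0x386FC  [3 reads]
#1 VA=0x4C0C1B6FC (r,kernel):
  TLB hit vpn=0x4C0C1B → PA=0x386FC
#2 VA=0x4C0C1B6FC (r,kernel):
  TLB hit vpn=0x4C0C1B → PA=0x386FC

Access #0 fault: NONE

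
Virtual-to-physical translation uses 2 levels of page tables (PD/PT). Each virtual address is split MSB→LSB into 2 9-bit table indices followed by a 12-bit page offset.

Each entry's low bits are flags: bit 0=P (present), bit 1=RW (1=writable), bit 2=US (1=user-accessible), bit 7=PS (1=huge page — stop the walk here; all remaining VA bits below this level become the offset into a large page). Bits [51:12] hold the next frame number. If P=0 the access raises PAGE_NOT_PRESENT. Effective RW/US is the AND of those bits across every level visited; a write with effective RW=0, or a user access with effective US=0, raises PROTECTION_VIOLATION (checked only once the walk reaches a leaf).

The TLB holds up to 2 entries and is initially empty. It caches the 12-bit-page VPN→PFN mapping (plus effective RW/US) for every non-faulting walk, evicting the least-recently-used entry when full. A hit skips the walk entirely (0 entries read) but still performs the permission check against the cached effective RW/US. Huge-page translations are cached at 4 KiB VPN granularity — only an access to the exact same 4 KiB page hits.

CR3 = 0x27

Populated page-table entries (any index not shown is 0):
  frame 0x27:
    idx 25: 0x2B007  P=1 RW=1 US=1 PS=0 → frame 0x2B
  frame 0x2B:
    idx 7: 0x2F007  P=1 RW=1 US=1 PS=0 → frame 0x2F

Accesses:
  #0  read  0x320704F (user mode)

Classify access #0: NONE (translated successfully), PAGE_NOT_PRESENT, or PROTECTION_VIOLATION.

Trace:
#0 VA=0x320704F (r,user):
  L0 @0x27[25] → 0x2B007  P=1,RW=1,US=1,PS=0
  L1 @0x2B[7] → 0x2F007  P=1,RW=1,US=1,PS=0
  → PA=0x2F04F  (2 entries read)

Access #0 fault: NONE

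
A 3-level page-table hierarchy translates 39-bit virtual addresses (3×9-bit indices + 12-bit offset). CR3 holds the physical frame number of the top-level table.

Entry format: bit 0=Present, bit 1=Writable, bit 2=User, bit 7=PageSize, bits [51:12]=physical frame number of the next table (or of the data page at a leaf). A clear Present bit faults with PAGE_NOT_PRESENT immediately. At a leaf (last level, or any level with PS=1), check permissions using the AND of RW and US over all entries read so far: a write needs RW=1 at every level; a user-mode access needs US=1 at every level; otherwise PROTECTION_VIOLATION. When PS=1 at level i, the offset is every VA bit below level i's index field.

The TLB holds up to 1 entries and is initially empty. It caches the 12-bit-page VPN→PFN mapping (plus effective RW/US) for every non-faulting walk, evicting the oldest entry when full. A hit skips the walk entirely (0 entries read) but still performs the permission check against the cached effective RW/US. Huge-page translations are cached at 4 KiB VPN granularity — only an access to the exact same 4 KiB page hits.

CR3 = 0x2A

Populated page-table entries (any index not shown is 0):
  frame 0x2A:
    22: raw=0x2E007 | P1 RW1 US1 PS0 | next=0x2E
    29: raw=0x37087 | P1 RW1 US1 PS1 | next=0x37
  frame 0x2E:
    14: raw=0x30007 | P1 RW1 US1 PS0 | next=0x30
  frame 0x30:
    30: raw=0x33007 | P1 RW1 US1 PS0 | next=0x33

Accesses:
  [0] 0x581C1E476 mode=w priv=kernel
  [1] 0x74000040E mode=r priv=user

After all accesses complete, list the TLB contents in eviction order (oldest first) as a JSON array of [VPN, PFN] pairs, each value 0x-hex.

Per-access translation:
#0 VA=0x581C1E476 (w,kernel):
  lvl0: tbl 0x2A, slot 22 ⇒ 0x2E007 (P1/RW1/US1/PS0)
  lvl1: tbl 0x2E, slot 14 ⇒ 0x30007 (P1/RW1/US1/PS0)
  lvl2: tbl 0x30, slot 30 ⇒ 0x33007 (P1/RW1/US1/PS0)
  → PA=0x33476  (3 entries read)
#1 VA=0x74000040E (r,user):
  lvl0: tbl 0x2A, slot 29 ⇒ 0x37087 (P1/RW1/US1/PS1)
  → PA=0x3740E (huge @L0)  (1 entries read)

TLB: [["0x740000", "0x37"]]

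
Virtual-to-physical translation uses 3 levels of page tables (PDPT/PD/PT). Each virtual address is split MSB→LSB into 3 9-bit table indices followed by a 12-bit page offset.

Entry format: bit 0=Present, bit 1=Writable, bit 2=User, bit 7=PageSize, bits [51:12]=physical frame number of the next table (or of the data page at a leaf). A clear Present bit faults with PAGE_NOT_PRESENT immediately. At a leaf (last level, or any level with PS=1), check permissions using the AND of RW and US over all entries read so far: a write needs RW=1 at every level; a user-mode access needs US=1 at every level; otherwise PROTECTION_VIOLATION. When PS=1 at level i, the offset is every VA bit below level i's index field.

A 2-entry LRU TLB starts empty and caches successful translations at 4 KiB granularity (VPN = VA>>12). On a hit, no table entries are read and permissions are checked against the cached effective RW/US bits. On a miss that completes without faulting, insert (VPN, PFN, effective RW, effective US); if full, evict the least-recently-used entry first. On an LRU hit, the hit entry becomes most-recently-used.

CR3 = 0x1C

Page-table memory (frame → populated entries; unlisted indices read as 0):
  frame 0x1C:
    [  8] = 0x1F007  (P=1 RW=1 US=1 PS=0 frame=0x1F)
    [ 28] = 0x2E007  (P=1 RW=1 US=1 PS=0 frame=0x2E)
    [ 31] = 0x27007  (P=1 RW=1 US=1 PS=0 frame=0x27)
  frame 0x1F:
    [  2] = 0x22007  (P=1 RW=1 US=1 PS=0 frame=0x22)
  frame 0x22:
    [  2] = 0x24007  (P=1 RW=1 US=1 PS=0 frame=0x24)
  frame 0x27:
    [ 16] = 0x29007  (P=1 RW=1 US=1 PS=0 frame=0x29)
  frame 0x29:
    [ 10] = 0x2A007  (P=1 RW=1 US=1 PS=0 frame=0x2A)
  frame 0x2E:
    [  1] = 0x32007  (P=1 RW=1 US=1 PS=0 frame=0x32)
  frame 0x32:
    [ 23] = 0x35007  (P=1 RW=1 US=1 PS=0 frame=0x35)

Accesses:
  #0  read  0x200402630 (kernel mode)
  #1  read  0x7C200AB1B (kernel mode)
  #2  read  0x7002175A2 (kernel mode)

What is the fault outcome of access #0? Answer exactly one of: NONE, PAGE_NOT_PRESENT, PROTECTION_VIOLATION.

Walk each access:
#0 VA=0x200402630 (r,kernel):
  lvl0: tbl 0x1C, slot 8 ⇒ 0x1F007 (P1/RW1/US1/PS0)
  lvl1: tbl 0x1F, slot 2 ⇒ 0x22007 (P1/RW1/US1/PS0)
  lvl2: tbl 0x22, slot 2 ⇒ 0x24007 (P1/RW1/US1/PS0)
  ⇒ phys 0x24630  [3 reads]
#1 VA=0x7C200AB1B (r,kernel):
  lvl0: tbl 0x1C, slot 31 ⇒ 0x27007 (P1/RW1/US1/PS0)
  lvl1: tbl 0x27, slot 16 ⇒ 0x29007 (P1/RW1/US1/PS0)
  lvl2: tbl 0x29, slot 10 ⇒ 0x2A007 (P1/RW1/US1/PS0)
  ⇒ phys 0x2AB1B  [3 reads]
#2 VA=0x7002175A2 (r,kernel):
  lvl0: tbl 0x1C, slot 28 ⇒ 0x2E007 (P1/RW1/US1/PS0)
  lvl1: tbl 0x2E, slot 1 ⇒ 0x32007 (P1/RW1/US1/PS0)
  lvl2: tbl 0x32, slot 23 ⇒ 0x35007 (P1/RW1/US1/PS0)
  ⇒ phys 0x355A2  [3 reads]

Access #0 fault: NONE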